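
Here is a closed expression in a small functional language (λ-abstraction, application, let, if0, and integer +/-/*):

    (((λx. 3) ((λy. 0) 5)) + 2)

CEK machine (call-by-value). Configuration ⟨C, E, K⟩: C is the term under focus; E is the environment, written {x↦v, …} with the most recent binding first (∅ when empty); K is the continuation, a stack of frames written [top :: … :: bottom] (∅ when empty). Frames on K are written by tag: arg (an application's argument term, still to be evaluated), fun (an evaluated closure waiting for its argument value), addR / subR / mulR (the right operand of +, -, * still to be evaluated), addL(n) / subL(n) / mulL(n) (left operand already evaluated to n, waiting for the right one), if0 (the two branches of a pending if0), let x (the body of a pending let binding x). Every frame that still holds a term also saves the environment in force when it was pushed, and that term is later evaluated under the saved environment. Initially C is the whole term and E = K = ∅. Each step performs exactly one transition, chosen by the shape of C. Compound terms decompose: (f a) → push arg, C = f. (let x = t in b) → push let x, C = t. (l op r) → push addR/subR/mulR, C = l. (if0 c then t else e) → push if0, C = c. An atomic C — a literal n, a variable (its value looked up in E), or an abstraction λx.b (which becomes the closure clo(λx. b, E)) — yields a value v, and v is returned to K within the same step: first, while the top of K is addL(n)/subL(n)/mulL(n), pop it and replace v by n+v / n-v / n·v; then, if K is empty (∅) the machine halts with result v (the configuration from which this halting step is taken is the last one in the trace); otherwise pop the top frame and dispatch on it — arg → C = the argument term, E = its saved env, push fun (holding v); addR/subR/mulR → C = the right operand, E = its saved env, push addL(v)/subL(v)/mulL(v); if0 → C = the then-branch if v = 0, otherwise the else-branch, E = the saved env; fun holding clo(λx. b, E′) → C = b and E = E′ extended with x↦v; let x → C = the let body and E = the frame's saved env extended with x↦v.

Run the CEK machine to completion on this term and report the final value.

step 0: [C=(((λx. 3) ((λy. 0) 5)) + 2) | E=∅ | K=∅]
step 1: [C=((λx. 3) ((λy. 0) 5)) | E=∅ | K=[addR]]
step 2: [C=(λx. 3) | E=∅ | K=[arg :: addR]]
step 3: [C=((λy. 0) 5) | E=∅ | K=[fun :: addR]]
step 4: [C=(λy. 0) | E=∅ | K=[arg :: fun :: addR]]
step 5: [C=5 | E=∅ | K=[fun :: fun :: addR]]
step 6: [C=0 | E={y↦5} | K=[fun :: addR]]
step 7: [C=3 | E={x↦0} | K=[addR]]
step 8: [C=2 | E=∅ | K=[addL(3)]]
→ final value 5

Answer: 5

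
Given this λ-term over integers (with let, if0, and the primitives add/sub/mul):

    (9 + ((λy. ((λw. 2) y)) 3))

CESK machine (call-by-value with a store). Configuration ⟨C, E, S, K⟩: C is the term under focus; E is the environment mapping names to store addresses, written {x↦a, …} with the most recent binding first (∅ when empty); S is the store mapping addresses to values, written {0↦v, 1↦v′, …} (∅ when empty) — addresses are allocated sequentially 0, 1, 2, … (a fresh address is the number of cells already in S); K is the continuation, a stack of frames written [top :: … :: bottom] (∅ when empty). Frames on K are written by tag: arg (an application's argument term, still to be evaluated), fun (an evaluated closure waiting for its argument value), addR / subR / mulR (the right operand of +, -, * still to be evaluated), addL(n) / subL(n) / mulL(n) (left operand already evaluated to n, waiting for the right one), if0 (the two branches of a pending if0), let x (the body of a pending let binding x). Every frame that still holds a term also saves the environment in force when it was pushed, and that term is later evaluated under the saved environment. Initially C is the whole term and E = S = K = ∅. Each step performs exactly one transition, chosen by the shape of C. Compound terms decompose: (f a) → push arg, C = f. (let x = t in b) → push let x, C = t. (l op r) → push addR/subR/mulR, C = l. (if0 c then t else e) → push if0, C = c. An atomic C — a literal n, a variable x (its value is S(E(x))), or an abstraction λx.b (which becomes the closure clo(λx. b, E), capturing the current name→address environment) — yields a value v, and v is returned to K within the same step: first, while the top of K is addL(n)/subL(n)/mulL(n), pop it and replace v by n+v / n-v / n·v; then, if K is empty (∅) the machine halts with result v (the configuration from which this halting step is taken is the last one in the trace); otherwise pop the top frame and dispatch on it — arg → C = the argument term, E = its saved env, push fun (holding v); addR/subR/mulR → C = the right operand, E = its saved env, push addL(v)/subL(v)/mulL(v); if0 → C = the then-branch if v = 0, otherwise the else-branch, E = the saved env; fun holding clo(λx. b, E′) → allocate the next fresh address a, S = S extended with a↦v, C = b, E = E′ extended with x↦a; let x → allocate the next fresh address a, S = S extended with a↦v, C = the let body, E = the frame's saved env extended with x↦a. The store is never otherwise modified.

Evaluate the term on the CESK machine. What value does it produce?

Answer: 11

Execution trace:
t=0: [C=(9 + ((λy. ((λw. 2) y)) 3)) | E=∅ | S=∅ | K=∅]
t=1: [C=9 | E=∅ | S=∅ | K=[addR]]
t=2: [C=((λy. ((λw. 2) y)) 3) | E=∅ | S=∅ | K=[addL(9)]]
t=3: [C=(λy. ((λw. 2) y)) | E=∅ | S=∅ | K=[arg :: addL(9)]]
t=4: [C=3 | E=∅ | S=∅ | K=[fun :: addL(9)]]
t=5: [C=((λw. 2) y) | E={y↦0} | S={0↦3} | K=[addL(9)]]
t=6: [C=(λw. 2) | E={y↦0} | S={0↦3} | K=[arg :: addL(9)]]
t=7: [C=y | E={y↦0} | S={0↦3} | K=[fun :: addL(9)]]
t=8: [C=2 | E={w↦1, y↦0} | S={0↦3, 1↦3} | K=[addL(9)]]
→ final value 11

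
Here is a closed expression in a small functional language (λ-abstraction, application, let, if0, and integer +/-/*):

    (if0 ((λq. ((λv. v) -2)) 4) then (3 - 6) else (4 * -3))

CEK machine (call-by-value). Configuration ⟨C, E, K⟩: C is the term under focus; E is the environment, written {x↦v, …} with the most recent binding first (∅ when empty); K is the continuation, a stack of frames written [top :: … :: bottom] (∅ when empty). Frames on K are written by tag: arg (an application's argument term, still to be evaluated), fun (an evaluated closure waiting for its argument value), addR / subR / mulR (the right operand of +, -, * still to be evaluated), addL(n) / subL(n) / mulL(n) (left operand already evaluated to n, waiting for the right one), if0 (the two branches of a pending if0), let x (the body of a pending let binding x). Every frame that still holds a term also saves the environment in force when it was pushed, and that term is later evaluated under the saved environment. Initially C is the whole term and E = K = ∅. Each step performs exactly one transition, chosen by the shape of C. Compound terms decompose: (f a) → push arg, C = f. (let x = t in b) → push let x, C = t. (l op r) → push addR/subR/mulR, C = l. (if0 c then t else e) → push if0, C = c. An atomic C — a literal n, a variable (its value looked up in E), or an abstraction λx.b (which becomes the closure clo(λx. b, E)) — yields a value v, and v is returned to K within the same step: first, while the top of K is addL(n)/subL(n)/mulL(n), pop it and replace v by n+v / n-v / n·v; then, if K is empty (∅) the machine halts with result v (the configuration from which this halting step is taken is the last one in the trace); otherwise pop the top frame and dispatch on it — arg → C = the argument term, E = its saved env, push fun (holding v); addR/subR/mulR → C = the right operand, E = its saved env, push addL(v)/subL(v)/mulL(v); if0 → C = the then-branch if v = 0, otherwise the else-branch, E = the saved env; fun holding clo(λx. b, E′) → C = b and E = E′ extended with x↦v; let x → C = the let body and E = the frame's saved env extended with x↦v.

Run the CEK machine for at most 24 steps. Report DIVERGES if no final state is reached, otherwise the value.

t=0: ⟨C=(if0 ((λq. ((λv. v) -2)) 4) then (3 - 6) else (4 * -3)); E=∅; K=∅⟩
t=1: ⟨C=((λq. ((λv. v) -2)) 4); E=∅; K=[if0]⟩
t=2: ⟨C=(λq. ((λv. v) -2)); E=∅; K=[arg :: if0]⟩
t=3: ⟨C=4; E=∅; K=[fun :: if0]⟩
t=4: ⟨C=((λv. v) -2); E={q↦4}; K=[if0]⟩
t=5: ⟨C=(λv. v); E={q↦4}; K=[arg :: if0]⟩
t=6: ⟨C=-2; E={q↦4}; K=[fun :: if0]⟩
t=7: ⟨C=v; E={v↦-2, q↦4}; K=[if0]⟩
t=8: ⟨C=(4 * -3); E=∅; K=∅⟩
t=9: ⟨C=4; E=∅; K=[mulR]⟩
t=10: ⟨C=-3; E=∅; K=[mulL(4)]⟩
→ final value -12

Answer: -12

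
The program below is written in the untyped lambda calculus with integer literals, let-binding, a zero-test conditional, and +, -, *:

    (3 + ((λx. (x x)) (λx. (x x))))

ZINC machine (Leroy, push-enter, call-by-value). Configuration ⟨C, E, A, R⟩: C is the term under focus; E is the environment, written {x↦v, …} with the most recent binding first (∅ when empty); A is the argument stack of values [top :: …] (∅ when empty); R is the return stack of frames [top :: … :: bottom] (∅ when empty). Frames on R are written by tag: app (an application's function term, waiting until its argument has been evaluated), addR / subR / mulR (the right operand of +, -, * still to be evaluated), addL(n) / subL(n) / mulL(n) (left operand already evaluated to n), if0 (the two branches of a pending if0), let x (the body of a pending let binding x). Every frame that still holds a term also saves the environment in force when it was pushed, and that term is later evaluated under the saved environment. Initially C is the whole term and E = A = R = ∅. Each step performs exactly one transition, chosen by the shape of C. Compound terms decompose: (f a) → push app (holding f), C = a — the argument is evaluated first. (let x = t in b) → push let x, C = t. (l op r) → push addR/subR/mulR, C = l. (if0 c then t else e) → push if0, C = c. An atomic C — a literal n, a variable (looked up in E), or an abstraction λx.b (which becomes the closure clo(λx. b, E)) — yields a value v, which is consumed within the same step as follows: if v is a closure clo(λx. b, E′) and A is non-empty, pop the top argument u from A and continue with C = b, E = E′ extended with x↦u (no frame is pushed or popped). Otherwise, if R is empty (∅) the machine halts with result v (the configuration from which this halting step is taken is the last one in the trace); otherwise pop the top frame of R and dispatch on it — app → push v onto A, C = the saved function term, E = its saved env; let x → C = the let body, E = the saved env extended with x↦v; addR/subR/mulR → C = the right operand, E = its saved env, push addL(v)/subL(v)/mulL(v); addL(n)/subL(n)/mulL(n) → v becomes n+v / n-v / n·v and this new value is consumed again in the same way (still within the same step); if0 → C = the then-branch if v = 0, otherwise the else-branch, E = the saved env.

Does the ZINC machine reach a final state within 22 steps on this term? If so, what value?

[0] <C=(3 + ((λx. (x x)) (λx. (x x)))), E=∅, A=∅, R=∅>
[1] <C=3, E=∅, A=∅, R=[addR]>
[2] <C=((λx. (x x)) (λx. (x x))), E=∅, A=∅, R=[addL(3)]>
[3] <C=(λx. (x x)), E=∅, A=∅, R=[app :: addL(3)]>
[4] <C=(λx. (x x)), E=∅, A=[clo(λx. (x x), ∅)], R=[addL(3)]>
[5] <C=(x x), E={x↦clo(λx. (x x), ∅)}, A=∅, R=[addL(3)]>
[6] <C=x, E={x↦clo(λx. (x x), ∅)}, A=∅, R=[app :: addL(3)]>
[7] <C=x, E={x↦clo(λx. (x x), ∅)}, A=[clo(λx. (x x), ∅)], R=[addL(3)]>
… configuration repeats with period 3 (steps 5–7 recur indefinitely) …

Answer: DIVERGES (no final state within 22 steps)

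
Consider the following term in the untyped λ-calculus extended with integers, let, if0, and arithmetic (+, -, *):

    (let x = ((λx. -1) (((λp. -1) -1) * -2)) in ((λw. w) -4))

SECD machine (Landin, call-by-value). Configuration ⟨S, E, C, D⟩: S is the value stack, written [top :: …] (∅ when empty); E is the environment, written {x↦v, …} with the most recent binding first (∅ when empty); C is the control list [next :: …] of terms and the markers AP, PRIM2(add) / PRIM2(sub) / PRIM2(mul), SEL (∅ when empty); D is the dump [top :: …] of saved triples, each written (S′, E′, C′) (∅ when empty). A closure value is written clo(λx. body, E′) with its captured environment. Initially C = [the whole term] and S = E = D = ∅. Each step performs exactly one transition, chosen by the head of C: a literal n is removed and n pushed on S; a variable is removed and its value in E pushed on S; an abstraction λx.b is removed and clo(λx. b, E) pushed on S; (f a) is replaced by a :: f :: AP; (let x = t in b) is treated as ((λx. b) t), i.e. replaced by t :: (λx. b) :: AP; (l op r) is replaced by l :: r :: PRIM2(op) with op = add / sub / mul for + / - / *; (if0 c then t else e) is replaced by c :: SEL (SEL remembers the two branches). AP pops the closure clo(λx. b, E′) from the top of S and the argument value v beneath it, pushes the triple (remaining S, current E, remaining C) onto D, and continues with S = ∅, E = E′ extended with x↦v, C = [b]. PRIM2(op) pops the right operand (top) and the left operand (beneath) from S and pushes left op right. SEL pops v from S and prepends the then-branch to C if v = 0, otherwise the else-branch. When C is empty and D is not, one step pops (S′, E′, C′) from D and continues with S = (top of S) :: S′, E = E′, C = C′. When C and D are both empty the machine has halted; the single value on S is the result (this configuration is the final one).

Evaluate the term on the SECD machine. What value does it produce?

Answer: -4

Machine steps:
[0] <S=∅, E=∅, C=[(let x = ((λx. -1) (((λp. -1) -1) * -2)) in ((λw. w) -4))], D=∅>
[1] <S=∅, E=∅, C=[((λx. -1) (((λp. -1) -1) * -2)) :: (λx. ((λw. w) -4)) :: AP], D=∅>
[2] <S=∅, E=∅, C=[(((λp. -1) -1) * -2) :: (λx. -1) :: AP :: (λx. ((λw. w) -4)) :: AP], D=∅>
[3] <S=∅, E=∅, C=[((λp. -1) -1) :: -2 :: PRIM2(mul) :: (λx. -1) :: AP :: (λx. ((λw. w) -4)) :: AP], D=∅>
[4] <S=∅, E=∅, C=[-1 :: (λp. -1) :: AP :: -2 :: PRIM2(mul) :: (λx. -1) :: AP :: (λx. ((λw. w) -4)) :: AP], D=∅>
[5] <S=[-1], E=∅, C=[(λp. -1) :: AP :: -2 :: PRIM2(mul) :: (λx. -1) :: AP :: (λx. ((λw. w) -4)) :: AP], D=∅>
[6] <S=[clo(λp. -1, ∅) :: -1], E=∅, C=[AP :: -2 :: PRIM2(mul) :: (λx. -1) :: AP :: (λx. ((λw. w) -4)) :: AP], D=∅>
[7] <S=∅, E={p↦-1}, C=[-1], D=[(∅, ∅, [-2 :: PRIM2(mul) :: (λx. -1) :: AP :: (λx. ((λw. w) -4)) :: AP])]>
[8] <S=[-1], E={p↦-1}, C=∅, D=[(∅, ∅, [-2 :: PRIM2(mul) :: (λx. -1) :: AP :: (λx. ((λw. w) -4)) :: AP])]>
[9] <S=[-1], E=∅, C=[-2 :: PRIM2(mul) :: (λx. -1) :: AP :: (λx. ((λw. w) -4)) :: AP], D=∅>
[10] <S=[-2 :: -1], E=∅, C=[PRIM2(mul) :: (λx. -1) :: AP :: (λx. ((λw. w) -4)) :: AP], D=∅>
[11] <S=[2], E=∅, C=[(λx. -1) :: AP :: (λx. ((λw. w) -4)) :: AP], D=∅>
[12] <S=[clo(λx. -1, ∅) :: 2], E=∅, C=[AP :: (λx. ((λw. w) -4)) :: AP], D=∅>
[13] <S=∅, E={x↦2}, C=[-1], D=[(∅, ∅, [(λx. ((λw. w) -4)) :: AP])]>
[14] <S=[-1], E={x↦2}, C=∅, D=[(∅, ∅, [(λx. ((λw. w) -4)) :: AP])]>
[15] <S=[-1], E=∅, C=[(λx. ((λw. w) -4)) :: AP], D=∅>
[16] <S=[clo(λx. ((λw. w) -4), ∅) :: -1], E=∅, C=[AP], D=∅>
[17] <S=∅, E={x↦-1}, C=[((λw. w) -4)], D=[(∅, ∅, ∅)]>
[18] <S=∅, E={x↦-1}, C=[-4 :: (λw. w) :: AP], D=[(∅, ∅, ∅)]>
[19] <S=[-4], E={x↦-1}, C=[(λw. w) :: AP], D=[(∅, ∅, ∅)]>
[20] <S=[clo(λw. w, {x↦-1}) :: -4], E={x↦-1}, C=[AP], D=[(∅, ∅, ∅)]>
[21] <S=∅, E={w↦-4, x↦-1}, C=[w], D=[(∅, {x↦-1}, ∅) :: (∅, ∅, ∅)]>
[22] <S=[-4], E={w↦-4, x↦-1}, C=∅, D=[(∅, {x↦-1}, ∅) :: (∅, ∅, ∅)]>
[23] <S=[-4], E={x↦-1}, C=∅, D=[(∅, ∅, ∅)]>
[24] <S=[-4], E=∅, C=∅, D=∅>
→ final value -4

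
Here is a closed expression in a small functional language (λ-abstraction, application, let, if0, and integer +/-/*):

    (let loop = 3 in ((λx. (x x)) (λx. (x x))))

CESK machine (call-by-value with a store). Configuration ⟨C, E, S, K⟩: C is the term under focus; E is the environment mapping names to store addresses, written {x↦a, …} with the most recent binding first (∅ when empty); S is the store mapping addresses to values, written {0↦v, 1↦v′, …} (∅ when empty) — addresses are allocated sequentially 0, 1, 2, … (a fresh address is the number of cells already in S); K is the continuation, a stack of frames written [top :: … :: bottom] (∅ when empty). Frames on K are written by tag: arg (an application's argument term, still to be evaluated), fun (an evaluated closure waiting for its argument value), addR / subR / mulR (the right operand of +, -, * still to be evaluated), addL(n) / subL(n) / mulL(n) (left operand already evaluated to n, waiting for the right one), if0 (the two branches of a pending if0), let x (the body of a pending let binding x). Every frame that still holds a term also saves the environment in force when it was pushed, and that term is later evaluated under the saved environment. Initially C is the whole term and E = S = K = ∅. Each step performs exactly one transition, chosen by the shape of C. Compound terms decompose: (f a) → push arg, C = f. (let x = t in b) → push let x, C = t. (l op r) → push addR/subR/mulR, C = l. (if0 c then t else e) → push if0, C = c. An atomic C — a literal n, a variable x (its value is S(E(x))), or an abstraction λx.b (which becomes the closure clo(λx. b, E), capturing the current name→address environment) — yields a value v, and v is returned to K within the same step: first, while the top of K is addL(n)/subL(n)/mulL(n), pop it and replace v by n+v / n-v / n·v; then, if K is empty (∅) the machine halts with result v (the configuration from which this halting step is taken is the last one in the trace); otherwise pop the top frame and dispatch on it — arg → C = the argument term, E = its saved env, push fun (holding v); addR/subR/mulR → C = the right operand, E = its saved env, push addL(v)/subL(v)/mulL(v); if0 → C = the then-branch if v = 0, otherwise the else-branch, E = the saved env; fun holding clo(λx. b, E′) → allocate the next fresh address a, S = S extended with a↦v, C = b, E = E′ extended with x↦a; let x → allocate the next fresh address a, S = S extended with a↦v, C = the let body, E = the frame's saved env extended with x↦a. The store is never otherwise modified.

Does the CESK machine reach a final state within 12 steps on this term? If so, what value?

[0] [C=(let loop = 3 in ((λx. (x x)) (λx. (x x)))) | E=∅ | S=∅ | K=∅]
[1] [C=3 | E=∅ | S=∅ | K=[let loop]]
[2] [C=((λx. (x x)) (λx. (x x))) | E={loop↦0} | S={0↦3} | K=∅]
[3] [C=(λx. (x x)) | E={loop↦0} | S={0↦3} | K=[arg]]
[4] [C=(λx. (x x)) | E={loop↦0} | S={0↦3} | K=[fun]]
[5] [C=(x x) | E={x↦1, loop↦0} | S={0↦3, 1↦clo(λx. (x x), {loop↦0})} | K=∅]
[6] [C=x | E={x↦1, loop↦0} | S={0↦3, 1↦clo(λx. (x x), {loop↦0})} | K=[arg]]
[7] [C=x | E={x↦1, loop↦0} | S={0↦3, 1↦clo(λx. (x x), {loop↦0})} | K=[fun]]
[8] [C=(x x) | E={x↦2, loop↦0} | S={0↦3, 1↦clo(λx. (x x), {loop↦0}), 2↦clo(λx. (x x), {loop↦0})} | K=∅]
[9] [C=x | E={x↦2, loop↦0} | S={0↦3, 1↦clo(λx. (x x), {loop↦0}), 2↦clo(λx. (x x), {loop↦0})} | K=[arg]]
[10] [C=x | E={x↦2, loop↦0} | S={0↦3, 1↦clo(λx. (x x), {loop↦0}), 2↦clo(λx. (x x), {loop↦0})} | K=[fun]]
[11] [C=(x x) | E={x↦3, loop↦0} | S={0↦3, 1↦clo(λx. (x x), {loop↦0}), 2↦clo(λx. (x x), {loop↦0}), 3↦clo(λx. (x x), {loop↦0})} | K=∅]
[12] [C=x | E={x↦3, loop↦0} | S={0↦3, 1↦clo(λx. (x x), {loop↦0}), 2↦clo(λx. (x x), {loop↦0}), 3↦clo(λx. (x x), {loop↦0})} | K=[arg]]
→ 12 transitions taken and the configuration is still not final: no result within 12 steps

Answer: DIVERGES (no final state within 12 steps)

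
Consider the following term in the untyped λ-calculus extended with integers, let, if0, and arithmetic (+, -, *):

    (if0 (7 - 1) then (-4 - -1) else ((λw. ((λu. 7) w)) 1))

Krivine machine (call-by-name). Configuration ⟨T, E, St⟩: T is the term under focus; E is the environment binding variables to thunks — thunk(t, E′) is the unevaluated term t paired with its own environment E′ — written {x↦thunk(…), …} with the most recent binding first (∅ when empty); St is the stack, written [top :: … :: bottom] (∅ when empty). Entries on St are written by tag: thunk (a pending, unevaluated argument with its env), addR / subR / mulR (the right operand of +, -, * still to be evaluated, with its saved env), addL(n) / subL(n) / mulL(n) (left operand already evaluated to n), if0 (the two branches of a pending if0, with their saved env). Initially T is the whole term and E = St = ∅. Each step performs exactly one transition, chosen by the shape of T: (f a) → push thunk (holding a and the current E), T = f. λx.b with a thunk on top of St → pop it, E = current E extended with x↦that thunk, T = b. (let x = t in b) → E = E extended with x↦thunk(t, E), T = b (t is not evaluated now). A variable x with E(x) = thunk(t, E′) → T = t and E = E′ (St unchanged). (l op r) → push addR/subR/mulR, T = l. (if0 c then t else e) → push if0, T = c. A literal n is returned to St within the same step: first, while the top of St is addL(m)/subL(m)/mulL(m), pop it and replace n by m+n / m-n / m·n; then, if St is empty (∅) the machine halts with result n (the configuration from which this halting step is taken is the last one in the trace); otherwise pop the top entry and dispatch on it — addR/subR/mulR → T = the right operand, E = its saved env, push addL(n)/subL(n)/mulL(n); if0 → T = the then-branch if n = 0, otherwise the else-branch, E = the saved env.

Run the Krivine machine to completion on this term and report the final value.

Answer: 7

Execution trace:
t=0: <T=(if0 (7 - 1) then (-4 - -1) else ((λw. ((λu. 7) w)) 1)), E=∅, St=∅>
t=1: <T=(7 - 1), E=∅, St=[if0]>
t=2: <T=7, E=∅, St=[subR :: if0]>
t=3: <T=1, E=∅, St=[subL(7) :: if0]>
t=4: <T=((λw. ((λu. 7) w)) 1), E=∅, St=∅>
t=5: <T=(λw. ((λu. 7) w)), E=∅, St=[thunk]>
t=6: <T=((λu. 7) w), E={w↦thunk(1, ∅)}, St=∅>
t=7: <T=(λu. 7), E={w↦thunk(1, ∅)}, St=[thunk]>
t=8: <T=7, E={u↦thunk(w, {w↦thunk(1, ∅)}), w↦thunk(1, ∅)}, St=∅>
→ final value 7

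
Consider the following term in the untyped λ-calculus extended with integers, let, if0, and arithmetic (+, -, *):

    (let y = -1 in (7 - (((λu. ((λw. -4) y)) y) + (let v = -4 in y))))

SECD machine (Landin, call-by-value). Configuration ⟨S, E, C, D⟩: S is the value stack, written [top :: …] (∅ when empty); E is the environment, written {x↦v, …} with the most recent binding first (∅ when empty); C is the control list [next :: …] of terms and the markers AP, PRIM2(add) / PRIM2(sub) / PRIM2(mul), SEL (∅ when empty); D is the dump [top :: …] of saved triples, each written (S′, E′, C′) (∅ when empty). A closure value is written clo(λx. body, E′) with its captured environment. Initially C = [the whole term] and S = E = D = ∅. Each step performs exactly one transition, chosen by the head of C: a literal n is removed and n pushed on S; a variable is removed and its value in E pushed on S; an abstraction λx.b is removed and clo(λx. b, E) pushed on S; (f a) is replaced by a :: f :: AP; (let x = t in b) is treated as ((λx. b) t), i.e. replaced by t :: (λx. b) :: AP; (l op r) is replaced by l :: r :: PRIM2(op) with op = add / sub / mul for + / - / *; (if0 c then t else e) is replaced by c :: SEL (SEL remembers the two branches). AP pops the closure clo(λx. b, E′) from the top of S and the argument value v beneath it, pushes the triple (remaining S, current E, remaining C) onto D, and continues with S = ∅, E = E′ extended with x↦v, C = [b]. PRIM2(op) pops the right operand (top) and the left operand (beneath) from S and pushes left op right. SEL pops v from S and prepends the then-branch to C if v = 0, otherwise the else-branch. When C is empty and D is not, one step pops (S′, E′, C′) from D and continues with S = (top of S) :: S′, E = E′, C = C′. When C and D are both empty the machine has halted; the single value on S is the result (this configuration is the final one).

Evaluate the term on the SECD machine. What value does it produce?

step 0: [S=∅ | E=∅ | C=[(let y = -1 in (7 - (((λu. ((λw. -4) y)) y) + (let v = -4 in y))))] | D=∅]
step 1: [S=∅ | E=∅ | C=[-1 :: (λy. (7 - (((λu. ((λw. -4) y)) y) + (let v = -4 in y)))) :: AP] | D=∅]
step 2: [S=[-1] | E=∅ | C=[(λy. (7 - (((λu. ((λw. -4) y)) y) + (let v = -4 in y)))) :: AP] | D=∅]
step 3: [S=[clo(λy. (7 - (((λu. ((λw. -4) y)) y) + (let v = -4 in y))), ∅) :: -1] | E=∅ | C=[AP] | D=∅]
step 4: [S=∅ | E={y↦-1} | C=[(7 - (((λu. ((λw. -4) y)) y) + (let v = -4 in y)))] | D=[(∅, ∅, ∅)]]
step 5: [S=∅ | E={y↦-1} | C=[7 :: (((λu. ((λw. -4) y)) y) + (let v = -4 in y)) :: PRIM2(sub)] | D=[(∅, ∅, ∅)]]
step 6: [S=[7] | E={y↦-1} | C=[(((λu. ((λw. -4) y)) y) + (let v = -4 in y)) :: PRIM2(sub)] | D=[(∅, ∅, ∅)]]
step 7: [S=[7] | E={y↦-1} | C=[((λu. ((λw. -4) y)) y) :: (let v = -4 in y) :: PRIM2(add) :: PRIM2(sub)] | D=[(∅, ∅, ∅)]]
step 8: [S=[7] | E={y↦-1} | C=[y :: (λu. ((λw. -4) y)) :: AP :: (let v = -4 in y) :: PRIM2(add) :: PRIM2(sub)] | D=[(∅, ∅, ∅)]]
step 9: [S=[-1 :: 7] | E={y↦-1} | C=[(λu. ((λw. -4) y)) :: AP :: (let v = -4 in y) :: PRIM2(add) :: PRIM2(sub)] | D=[(∅, ∅, ∅)]]
step 10: [S=[clo(λu. ((λw. -4) y), {y↦-1}) :: -1 :: 7] | E={y↦-1} | C=[AP :: (let v = -4 in y) :: PRIM2(add) :: PRIM2(sub)] | D=[(∅, ∅, ∅)]]
step 11: [S=∅ | E={u↦-1, y↦-1} | C=[((λw. -4) y)] | D=[([7], {y↦-1}, [(let v = -4 in y) :: PRIM2(add) :: PRIM2(sub)]) :: (∅, ∅, ∅)]]
step 12: [S=∅ | E={u↦-1, y↦-1} | C=[y :: (λw. -4) :: AP] | D=[([7], {y↦-1}, [(let v = -4 in y) :: PRIM2(add) :: PRIM2(sub)]) :: (∅, ∅, ∅)]]
step 13: [S=[-1] | E={u↦-1, y↦-1} | C=[(λw. -4) :: AP] | D=[([7], {y↦-1}, [(let v = -4 in y) :: PRIM2(add) :: PRIM2(sub)]) :: (∅, ∅, ∅)]]
step 14: [S=[clo(λw. -4, {u↦-1, y↦-1}) :: -1] | E={u↦-1, y↦-1} | C=[AP] | D=[([7], {y↦-1}, [(let v = -4 in y) :: PRIM2(add) :: PRIM2(sub)]) :: (∅, ∅, ∅)]]
step 15: [S=∅ | E={w↦-1, u↦-1, y↦-1} | C=[-4] | D=[(∅, {u↦-1, y↦-1}, ∅) :: ([7], {y↦-1}, [(let v = -4 in y) :: PRIM2(add) :: PRIM2(sub)]) :: (∅, ∅, ∅)]]
step 16: [S=[-4] | E={w↦-1, u↦-1, y↦-1} | C=∅ | D=[(∅, {u↦-1, y↦-1}, ∅) :: ([7], {y↦-1}, [(let v = -4 in y) :: PRIM2(add) :: PRIM2(sub)]) :: (∅, ∅, ∅)]]
step 17: [S=[-4] | E={u↦-1, y↦-1} | C=∅ | D=[([7], {y↦-1}, [(let v = -4 in y) :: PRIM2(add) :: PRIM2(sub)]) :: (∅, ∅, ∅)]]
step 18: [S=[-4 :: 7] | E={y↦-1} | C=[(let v = -4 in y) :: PRIM2(add) :: PRIM2(sub)] | D=[(∅, ∅, ∅)]]
step 19: [S=[-4 :: 7] | E={y↦-1} | C=[-4 :: (λv. y) :: AP :: PRIM2(add) :: PRIM2(sub)] | D=[(∅, ∅, ∅)]]
step 20: [S=[-4 :: -4 :: 7] | E={y↦-1} | C=[(λv. y) :: AP :: PRIM2(add) :: PRIM2(sub)] | D=[(∅, ∅, ∅)]]
step 21: [S=[clo(λv. y, {y↦-1}) :: -4 :: -4 :: 7] | E={y↦-1} | C=[AP :: PRIM2(add) :: PRIM2(sub)] | D=[(∅, ∅, ∅)]]
step 22: [S=∅ | E={v↦-4, y↦-1} | C=[y] | D=[([-4 :: 7], {y↦-1}, [PRIM2(add) :: PRIM2(sub)]) :: (∅, ∅, ∅)]]
step 23: [S=[-1] | E={v↦-4, y↦-1} | C=∅ | D=[([-4 :: 7], {y↦-1}, [PRIM2(add) :: PRIM2(sub)]) :: (∅, ∅, ∅)]]
step 24: [S=[-1 :: -4 :: 7] | E={y↦-1} | C=[PRIM2(add) :: PRIM2(sub)] | D=[(∅, ∅, ∅)]]
step 25: [S=[-5 :: 7] | E={y↦-1} | C=[PRIM2(sub)] | D=[(∅, ∅, ∅)]]
step 26: [S=[12] | E={y↦-1} | C=∅ | D=[(∅, ∅, ∅)]]
step 27: [S=[12] | E=∅ | C=∅ | D=∅]
→ final value 12

Answer: 12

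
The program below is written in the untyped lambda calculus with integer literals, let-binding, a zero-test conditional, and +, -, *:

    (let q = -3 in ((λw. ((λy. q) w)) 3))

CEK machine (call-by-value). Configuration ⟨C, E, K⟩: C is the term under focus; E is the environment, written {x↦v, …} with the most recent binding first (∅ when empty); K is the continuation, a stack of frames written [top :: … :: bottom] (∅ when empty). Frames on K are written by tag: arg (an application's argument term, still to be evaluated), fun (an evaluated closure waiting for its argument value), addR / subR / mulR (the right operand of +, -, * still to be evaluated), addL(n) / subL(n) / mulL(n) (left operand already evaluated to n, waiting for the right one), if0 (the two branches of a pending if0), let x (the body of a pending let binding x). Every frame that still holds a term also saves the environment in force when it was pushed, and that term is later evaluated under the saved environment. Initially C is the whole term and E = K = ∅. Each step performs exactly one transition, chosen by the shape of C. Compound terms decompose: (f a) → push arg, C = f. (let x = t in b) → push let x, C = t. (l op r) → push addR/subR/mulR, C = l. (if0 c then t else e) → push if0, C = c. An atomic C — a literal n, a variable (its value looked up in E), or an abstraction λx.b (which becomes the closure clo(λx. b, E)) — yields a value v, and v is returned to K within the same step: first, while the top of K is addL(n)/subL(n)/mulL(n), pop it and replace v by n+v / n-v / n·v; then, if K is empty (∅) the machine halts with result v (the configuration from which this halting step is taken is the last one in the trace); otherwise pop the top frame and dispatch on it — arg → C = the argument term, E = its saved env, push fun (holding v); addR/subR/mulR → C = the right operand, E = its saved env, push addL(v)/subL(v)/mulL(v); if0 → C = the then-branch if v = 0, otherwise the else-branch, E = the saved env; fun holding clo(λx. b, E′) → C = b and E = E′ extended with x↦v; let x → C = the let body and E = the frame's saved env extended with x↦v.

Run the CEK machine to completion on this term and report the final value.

Answer: -3

Machine steps:
[0] ⟨C=(let q = -3 in ((λw. ((λy. q) w)) 3)); E=∅; K=∅⟩
[1] ⟨C=-3; E=∅; K=[let q]⟩
[2] ⟨C=((λw. ((λy. q) w)) 3); E={q↦-3}; K=∅⟩
[3] ⟨C=(λw. ((λy. q) w)); E={q↦-3}; K=[arg]⟩
[4] ⟨C=3; E={q↦-3}; K=[fun]⟩
[5] ⟨C=((λy. q) w); E={w↦3, q↦-3}; K=∅⟩
[6] ⟨C=(λy. q); E={w↦3, q↦-3}; K=[arg]⟩
[7] ⟨C=w; E={w↦3, q↦-3}; K=[fun]⟩
[8] ⟨C=q; E={y↦3, w↦3, q↦-3}; K=∅⟩
→ final value -3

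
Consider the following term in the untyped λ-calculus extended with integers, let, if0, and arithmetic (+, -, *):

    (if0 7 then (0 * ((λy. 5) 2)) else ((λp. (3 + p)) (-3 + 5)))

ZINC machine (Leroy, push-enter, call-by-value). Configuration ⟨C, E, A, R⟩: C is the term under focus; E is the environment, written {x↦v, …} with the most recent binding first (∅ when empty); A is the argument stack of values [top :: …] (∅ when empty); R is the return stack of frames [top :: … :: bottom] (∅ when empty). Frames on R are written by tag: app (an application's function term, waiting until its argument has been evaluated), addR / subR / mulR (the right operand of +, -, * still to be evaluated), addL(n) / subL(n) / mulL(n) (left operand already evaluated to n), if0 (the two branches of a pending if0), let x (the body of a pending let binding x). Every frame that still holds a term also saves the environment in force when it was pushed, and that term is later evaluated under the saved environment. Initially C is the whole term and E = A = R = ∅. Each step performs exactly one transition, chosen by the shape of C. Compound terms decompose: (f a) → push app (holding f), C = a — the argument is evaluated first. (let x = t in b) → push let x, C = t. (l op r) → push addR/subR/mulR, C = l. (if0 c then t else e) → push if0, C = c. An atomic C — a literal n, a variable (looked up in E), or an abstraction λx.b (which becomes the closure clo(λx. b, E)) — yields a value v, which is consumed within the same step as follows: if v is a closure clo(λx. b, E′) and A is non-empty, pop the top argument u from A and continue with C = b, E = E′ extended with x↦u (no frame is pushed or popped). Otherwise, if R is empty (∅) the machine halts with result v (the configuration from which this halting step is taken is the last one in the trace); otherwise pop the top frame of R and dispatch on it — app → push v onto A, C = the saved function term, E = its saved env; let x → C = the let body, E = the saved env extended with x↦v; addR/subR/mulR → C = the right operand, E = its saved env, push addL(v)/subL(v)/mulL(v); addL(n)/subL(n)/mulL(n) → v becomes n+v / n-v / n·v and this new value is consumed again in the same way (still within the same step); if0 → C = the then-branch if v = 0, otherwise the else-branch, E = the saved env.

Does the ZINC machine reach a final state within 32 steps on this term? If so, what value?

Answer: 5

Machine steps:
step 0: [C=(if0 7 then (0 * ((λy. 5) 2)) else ((λp. (3 + p)) (-3 + 5))) | E=∅ | A=∅ | R=∅]
step 1: [C=7 | E=∅ | A=∅ | R=[if0]]
step 2: [C=((λp. (3 + p)) (-3 + 5)) | E=∅ | A=∅ | R=∅]
step 3: [C=(-3 + 5) | E=∅ | A=∅ | R=[app]]
step 4: [C=-3 | E=∅ | A=∅ | R=[addR :: app]]
step 5: [C=5 | E=∅ | A=∅ | R=[addL(-3) :: app]]
step 6: [C=(λp. (3 + p)) | E=∅ | A=[2] | R=∅]
step 7: [C=(3 + p) | E={p↦2} | A=∅ | R=∅]
step 8: [C=3 | E={p↦2} | A=∅ | R=[addR]]
step 9: [C=p | E={p↦2} | A=∅ | R=[addL(3)]]
→ final value 5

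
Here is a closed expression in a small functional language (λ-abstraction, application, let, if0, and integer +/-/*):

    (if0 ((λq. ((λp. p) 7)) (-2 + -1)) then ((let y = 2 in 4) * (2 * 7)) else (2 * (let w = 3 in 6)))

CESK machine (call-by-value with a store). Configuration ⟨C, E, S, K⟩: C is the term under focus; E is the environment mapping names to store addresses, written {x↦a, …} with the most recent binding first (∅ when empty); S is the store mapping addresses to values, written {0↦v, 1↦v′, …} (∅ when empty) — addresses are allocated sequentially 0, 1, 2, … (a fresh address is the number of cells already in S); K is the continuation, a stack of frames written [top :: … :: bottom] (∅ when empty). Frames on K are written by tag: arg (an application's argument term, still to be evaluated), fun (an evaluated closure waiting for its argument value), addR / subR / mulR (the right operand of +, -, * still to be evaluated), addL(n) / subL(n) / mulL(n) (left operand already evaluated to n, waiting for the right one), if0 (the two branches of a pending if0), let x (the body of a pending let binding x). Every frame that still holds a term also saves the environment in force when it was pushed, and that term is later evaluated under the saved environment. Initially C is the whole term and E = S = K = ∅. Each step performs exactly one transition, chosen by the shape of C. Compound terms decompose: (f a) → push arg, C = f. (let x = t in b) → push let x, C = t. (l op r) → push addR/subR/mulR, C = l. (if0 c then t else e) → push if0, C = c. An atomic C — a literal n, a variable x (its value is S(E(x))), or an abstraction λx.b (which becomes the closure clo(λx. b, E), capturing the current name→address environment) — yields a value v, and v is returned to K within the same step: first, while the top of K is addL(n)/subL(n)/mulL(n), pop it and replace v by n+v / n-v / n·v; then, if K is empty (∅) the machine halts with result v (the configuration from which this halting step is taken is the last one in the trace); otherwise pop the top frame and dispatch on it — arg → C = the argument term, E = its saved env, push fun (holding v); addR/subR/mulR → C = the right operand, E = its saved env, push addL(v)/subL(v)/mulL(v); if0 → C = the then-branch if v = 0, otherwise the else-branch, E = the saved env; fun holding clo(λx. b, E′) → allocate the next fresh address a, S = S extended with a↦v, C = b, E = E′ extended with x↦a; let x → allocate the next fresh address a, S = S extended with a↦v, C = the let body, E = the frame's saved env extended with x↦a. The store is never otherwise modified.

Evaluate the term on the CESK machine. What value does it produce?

t=0: [C=(if0 ((λq. ((λp. p) 7)) (-2 + -1)) then ((let y = 2 in 4) * (2 * 7)) else (2 * (let w = 3 in 6))) | E=∅ | S=∅ | K=∅]
t=1: [C=((λq. ((λp. p) 7)) (-2 + -1)) | E=∅ | S=∅ | K=[if0]]
t=2: [C=(λq. ((λp. p) 7)) | E=∅ | S=∅ | K=[arg :: if0]]
t=3: [C=(-2 + -1) | E=∅ | S=∅ | K=[fun :: if0]]
t=4: [C=-2 | E=∅ | S=∅ | K=[addR :: fun :: if0]]
t=5: [C=-1 | E=∅ | S=∅ | K=[addL(-2) :: fun :: if0]]
t=6: [C=((λp. p) 7) | E={q↦0} | S={0↦-3} | K=[if0]]
t=7: [C=(λp. p) | E={q↦0} | S={0↦-3} | K=[arg :: if0]]
t=8: [C=7 | E={q↦0} | S={0↦-3} | K=[fun :: if0]]
t=9: [C=p | E={p↦1, q↦0} | S={0↦-3, 1↦7} | K=[if0]]
t=10: [C=(2 * (let w = 3 in 6)) | E=∅ | S={0↦-3, 1↦7} | K=∅]
t=11: [C=2 | E=∅ | S={0↦-3, 1↦7} | K=[mulR]]
t=12: [C=(let w = 3 in 6) | E=∅ | S={0↦-3, 1↦7} | K=[mulL(2)]]
t=13: [C=3 | E=∅ | S={0↦-3, 1↦7} | K=[let w :: mulL(2)]]
t=14: [C=6 | E={w↦2} | S={0↦-3, 1↦7, 2↦3} | K=[mulL(2)]]
→ final value 12

Answer: 12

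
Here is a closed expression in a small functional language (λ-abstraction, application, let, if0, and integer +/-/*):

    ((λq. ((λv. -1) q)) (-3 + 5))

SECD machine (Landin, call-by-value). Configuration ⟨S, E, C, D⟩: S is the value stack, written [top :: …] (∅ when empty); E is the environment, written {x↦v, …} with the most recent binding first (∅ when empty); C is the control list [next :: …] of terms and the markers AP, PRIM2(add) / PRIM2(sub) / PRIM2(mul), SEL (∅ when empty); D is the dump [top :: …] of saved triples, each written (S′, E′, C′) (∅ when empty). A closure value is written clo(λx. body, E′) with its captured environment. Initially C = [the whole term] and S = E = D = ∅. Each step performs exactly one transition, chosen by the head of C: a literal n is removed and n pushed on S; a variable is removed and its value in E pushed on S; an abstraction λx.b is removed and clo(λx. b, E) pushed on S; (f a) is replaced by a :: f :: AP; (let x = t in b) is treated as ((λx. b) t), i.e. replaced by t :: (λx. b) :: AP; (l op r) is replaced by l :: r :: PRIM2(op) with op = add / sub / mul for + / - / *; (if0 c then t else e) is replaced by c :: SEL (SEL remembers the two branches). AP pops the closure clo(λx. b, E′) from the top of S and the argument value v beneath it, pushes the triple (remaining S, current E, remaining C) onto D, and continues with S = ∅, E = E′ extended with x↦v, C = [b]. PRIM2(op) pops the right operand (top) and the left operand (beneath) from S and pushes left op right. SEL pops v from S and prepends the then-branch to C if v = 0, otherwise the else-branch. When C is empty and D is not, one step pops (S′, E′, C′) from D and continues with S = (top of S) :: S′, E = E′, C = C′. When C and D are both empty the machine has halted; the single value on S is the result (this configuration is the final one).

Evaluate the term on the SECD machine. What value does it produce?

t=0: <S=∅, E=∅, C=[((λq. ((λv. -1) q)) (-3 + 5))], D=∅>
t=1: <S=∅, E=∅, C=[(-3 + 5) :: (λq. ((λv. -1) q)) :: AP], D=∅>
t=2: <S=∅, E=∅, C=[-3 :: 5 :: PRIM2(add) :: (λq. ((λv. -1) q)) :: AP], D=∅>
t=3: <S=[-3], E=∅, C=[5 :: PRIM2(add) :: (λq. ((λv. -1) q)) :: AP], D=∅>
t=4: <S=[5 :: -3], E=∅, C=[PRIM2(add) :: (λq. ((λv. -1) q)) :: AP], D=∅>
t=5: <S=[2], E=∅, C=[(λq. ((λv. -1) q)) :: AP], D=∅>
t=6: <S=[clo(λq. ((λv. -1) q), ∅) :: 2], E=∅, C=[AP], D=∅>
t=7: <S=∅, E={q↦2}, C=[((λv. -1) q)], D=[(∅, ∅, ∅)]>
t=8: <S=∅, E={q↦2}, C=[q :: (λv. -1) :: AP], D=[(∅, ∅, ∅)]>
t=9: <S=[2], E={q↦2}, C=[(λv. -1) :: AP], D=[(∅, ∅, ∅)]>
t=10: <S=[clo(λv. -1, {q↦2}) :: 2], E={q↦2}, C=[AP], D=[(∅, ∅, ∅)]>
t=11: <S=∅, E={v↦2, q↦2}, C=[-1], D=[(∅, {q↦2}, ∅) :: (∅, ∅, ∅)]>
t=12: <S=[-1], E={v↦2, q↦2}, C=∅, D=[(∅, {q↦2}, ∅) :: (∅, ∅, ∅)]>
t=13: <S=[-1], E={q↦2}, C=∅, D=[(∅, ∅, ∅)]>
t=14: <S=[-1], E=∅, C=∅, D=∅>
→ final value -1

Answer: -1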